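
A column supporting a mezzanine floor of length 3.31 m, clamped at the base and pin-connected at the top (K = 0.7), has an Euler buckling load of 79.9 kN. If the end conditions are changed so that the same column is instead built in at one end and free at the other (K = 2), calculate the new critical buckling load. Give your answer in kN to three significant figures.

P_cr ≈ 9.79 kN

P_cr ∝ 1/K², so P_cr,new = P_cr,old × (K_old/K_new)² = 79.9 × (0.7/2)²
= 79.9 × 0.1225 = 9.79 kN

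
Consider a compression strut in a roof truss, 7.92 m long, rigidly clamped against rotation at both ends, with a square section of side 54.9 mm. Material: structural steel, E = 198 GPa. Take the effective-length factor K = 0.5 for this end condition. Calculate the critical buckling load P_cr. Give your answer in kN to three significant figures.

P_cr ≈ 94.3 kN

I = a⁴/12 = 54.9⁴/12 = 7.570×10^5 mm⁴
I = 7.570×10^5 mm⁴ = 7.570×10^-7 m⁴
Effective length L_e = K·L = 0.5 × 7.92 = 3.960 m
P_cr = π²EI / L_e² = π² × 198×10⁹ × 7.570×10^-7 / 3.960² = 9.434×10^4 N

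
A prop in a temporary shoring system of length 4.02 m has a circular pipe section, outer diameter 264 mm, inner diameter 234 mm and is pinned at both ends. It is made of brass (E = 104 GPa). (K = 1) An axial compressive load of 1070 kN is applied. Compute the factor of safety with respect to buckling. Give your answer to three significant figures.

d_o = 264 mm, d_i = 234 mm
I = π(d_o⁴ − d_i⁴)/64 = π(264⁴ − 234.0⁴)/64 = 9.127×10^7 mm⁴
I = 9.127×10^7 mm⁴ = 9.127×10^-5 m⁴
Effective length L_e = K·L = 1 × 4.02 = 4.020 m
P_cr = π²EI / L_e² = π² × 104×10⁹ × 9.127×10^-5 / 4.020² = 5.797×10^6 N
Factor of safety n = P_cr / P = 5797.0 / 1070 = 5.42

n ≈ 5.42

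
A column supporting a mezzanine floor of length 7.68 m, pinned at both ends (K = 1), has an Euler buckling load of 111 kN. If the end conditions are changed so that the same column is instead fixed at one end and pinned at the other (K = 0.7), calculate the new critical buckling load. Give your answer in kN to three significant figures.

P_cr ≈ 227 kN

P_cr ∝ 1/K², so P_cr,new = P_cr,old × (K_old/K_new)² = 111 × (1/0.7)²
= 111 × 2.041 = 227 kN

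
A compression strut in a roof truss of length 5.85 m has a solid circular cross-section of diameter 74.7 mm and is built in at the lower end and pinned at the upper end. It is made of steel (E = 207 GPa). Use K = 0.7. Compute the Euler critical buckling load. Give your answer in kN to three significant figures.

I = πd⁴/64 = π×74.7⁴/64 = 1.528×10^6 mm⁴
I = 1.528×10^6 mm⁴ = 1.528×10^-6 m⁴
Effective length L_e = K·L = 0.7 × 5.85 = 4.095 m
P_cr = π²EI / L_e² = π² × 207×10⁹ × 1.528×10^-6 / 4.095² = 1.862×10^5 N

P_cr ≈ 186 kN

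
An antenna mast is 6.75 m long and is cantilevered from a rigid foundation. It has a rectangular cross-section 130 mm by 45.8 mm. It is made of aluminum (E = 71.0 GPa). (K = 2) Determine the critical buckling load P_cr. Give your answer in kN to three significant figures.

P_cr ≈ 4.00 kN

Buckling occurs about the weak axis: I_min = h·b³/12 with b = 45.8 mm (the shorter side).
I_min = 130×45.8³/12 = 1.041×10^6 mm⁴
I = 1.041×10^6 mm⁴ = 1.041×10^-6 m⁴
Effective length L_e = K·L = 2 × 6.75 = 13.50 m
P_cr = π²EI / L_e² = π² × 71.0×10⁹ × 1.041×10^-6 / 13.50² = 4.002×10^3 N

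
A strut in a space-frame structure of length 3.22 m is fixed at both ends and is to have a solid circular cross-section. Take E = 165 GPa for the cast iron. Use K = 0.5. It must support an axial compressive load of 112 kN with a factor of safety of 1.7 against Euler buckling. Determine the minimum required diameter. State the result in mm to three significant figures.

d ≈ 49.8 mm

Required P_cr = n·P = 1.7 × 112 = 190.4 kN
L_e = K·L = 0.5 × 3.22 = 1.610 m
Required I = P_cr·L_e²/(π²E) = 1.904×10^5 × 1.610² / (π² × 1.65×10^11) = 3.031×10^-7 m⁴
I_req = 3.031×10^5 mm⁴
Solid circle: I = πd⁴/64  ⇒  d = (64I/π)^(1/4) = (64×3.031×10^5/π)^(1/4) = 49.8 mm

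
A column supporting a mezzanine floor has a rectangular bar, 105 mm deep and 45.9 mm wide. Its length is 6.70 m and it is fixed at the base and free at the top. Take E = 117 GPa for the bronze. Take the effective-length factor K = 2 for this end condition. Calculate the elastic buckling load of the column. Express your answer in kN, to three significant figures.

P_cr ≈ 5.44 kN

Buckling occurs about the weak axis: I_min = h·b³/12 with b = 45.9 mm (the shorter side).
I_min = 105×45.9³/12 = 8.461×10^5 mm⁴
I = 8.461×10^5 mm⁴ = 8.461×10^-7 m⁴
Effective length L_e = K·L = 2 × 6.70 = 13.40 m
P_cr = π²EI / L_e² = π² × 117×10⁹ × 8.461×10^-7 / 13.40² = 5.442×10^3 N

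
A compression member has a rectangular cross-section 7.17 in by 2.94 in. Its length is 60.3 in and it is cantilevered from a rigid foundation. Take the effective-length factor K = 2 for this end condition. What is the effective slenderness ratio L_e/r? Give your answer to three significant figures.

λ ≈ 142

Buckling occurs about the weak axis: I_min = h·b³/12 with b = 2.94 in (the shorter side).
I_min = 7.17×2.94³/12 = 15.18 in⁴
A = 21.08 in²;  r_min = √(I/A) = √(15.18/21.08) = 0.8487 in
L_e = K·L = 2 × 60.3 = 120.6 in
λ = L_e / r_min = 120.60 / 0.8487 = 142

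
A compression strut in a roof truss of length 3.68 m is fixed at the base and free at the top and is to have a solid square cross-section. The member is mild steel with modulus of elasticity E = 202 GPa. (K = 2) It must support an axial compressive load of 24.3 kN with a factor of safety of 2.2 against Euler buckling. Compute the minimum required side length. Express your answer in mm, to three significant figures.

Required P_cr = n·P = 2.2 × 24.3 = 53.46 kN
L_e = K·L = 2 × 3.68 = 7.360 m
Required I = P_cr·L_e²/(π²E) = 5.346×10^4 × 7.360² / (π² × 2.02×10^11) = 1.453×10^-6 m⁴
I_req = 1.453×10^6 mm⁴
Solid square: I = a⁴/12  ⇒  a = (12I)^(1/4) = (12×1.453×10^6)^(1/4) = 64.6 mm

a ≈ 64.6 mm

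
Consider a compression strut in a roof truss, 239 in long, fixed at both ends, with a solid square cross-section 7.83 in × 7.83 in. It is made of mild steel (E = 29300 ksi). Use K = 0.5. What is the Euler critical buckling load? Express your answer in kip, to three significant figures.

P_cr ≈ 6340 kip

I = a⁴/12 = 7.83⁴/12 = 313.2 in⁴
Effective length L_e = K·L = 0.5 × 239 = 119.5 in
P_cr = π²EI / L_e² = π² × 29300×10³ × 313.2 / 119.5² = 6.343×10^6 lb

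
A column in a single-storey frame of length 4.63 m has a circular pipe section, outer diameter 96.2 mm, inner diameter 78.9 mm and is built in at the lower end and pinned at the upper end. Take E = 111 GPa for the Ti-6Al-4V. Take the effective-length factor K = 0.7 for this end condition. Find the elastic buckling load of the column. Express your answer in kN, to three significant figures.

P_cr ≈ 240 kN

d_o = 96.2 mm, d_i = 78.9 mm
I = π(d_o⁴ − d_i⁴)/64 = π(96.2⁴ − 78.90⁴)/64 = 2.302×10^6 mm⁴
I = 2.302×10^6 mm⁴ = 2.302×10^-6 m⁴
Effective length L_e = K·L = 0.7 × 4.63 = 3.241 m
P_cr = π²EI / L_e² = π² × 111×10⁹ × 2.302×10^-6 / 3.241² = 2.401×10^5 N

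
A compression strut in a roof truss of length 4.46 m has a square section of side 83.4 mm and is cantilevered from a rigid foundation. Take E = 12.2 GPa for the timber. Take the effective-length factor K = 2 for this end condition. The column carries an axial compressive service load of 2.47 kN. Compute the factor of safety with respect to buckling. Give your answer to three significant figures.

I = a⁴/12 = 83.4⁴/12 = 4.032×10^6 mm⁴
I = 4.032×10^6 mm⁴ = 4.032×10^-6 m⁴
Effective length L_e = K·L = 2 × 4.46 = 8.920 m
P_cr = π²EI / L_e² = π² × 12.2×10⁹ × 4.032×10^-6 / 8.920² = 6.101×10^3 N
Factor of safety n = P_cr / P = 6.1012 / 2.47 = 2.47

n ≈ 2.47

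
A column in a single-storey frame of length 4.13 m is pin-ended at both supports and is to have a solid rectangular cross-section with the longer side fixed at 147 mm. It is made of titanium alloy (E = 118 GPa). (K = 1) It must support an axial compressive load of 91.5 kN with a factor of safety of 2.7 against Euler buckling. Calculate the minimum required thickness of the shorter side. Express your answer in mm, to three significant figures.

b ≈ 66.6 mm

Required P_cr = n·P = 2.7 × 91.5 = 247.0 kN
L_e = K·L = 1 × 4.13 = 4.130 m
Required I = P_cr·L_e²/(π²E) = 2.471×10^5 × 4.130² / (π² × 1.18×10^11) = 3.618×10^-6 m⁴
I_req = 3.618×10^6 mm⁴
Rectangle, weak axis: I_min = h·b³/12 with h = 147 mm fixed  ⇒  b = (12I/h)^(1/3) = 66.6 mm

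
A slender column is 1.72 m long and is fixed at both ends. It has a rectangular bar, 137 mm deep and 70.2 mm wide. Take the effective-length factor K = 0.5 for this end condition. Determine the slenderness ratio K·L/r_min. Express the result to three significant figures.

Buckling occurs about the weak axis: I_min = h·b³/12 with b = 70.2 mm (the shorter side).
I_min = 137×70.2³/12 = 3.950×10^6 mm⁴
A = 9.617×10^3 mm²;  r_min = √(I/A) = √(3.950×10^6/9.617×10^3) = 20.26 mm
L_e = K·L = 0.5 × 1.72 m = 0.8600 m = 860.00 mm
λ = L_e / r_min = 860.00 / 20.26 = 42.4

λ ≈ 42.4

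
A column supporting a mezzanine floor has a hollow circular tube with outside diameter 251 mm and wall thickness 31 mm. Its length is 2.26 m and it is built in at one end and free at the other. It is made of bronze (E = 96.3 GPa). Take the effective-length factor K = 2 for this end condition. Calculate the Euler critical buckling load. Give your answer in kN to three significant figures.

P_cr ≈ 6150 kN

Inner diameter d_i = 251 − 2×31 = 189.0 mm
I = π(d_o⁴ − d_i⁴)/64 = π(251⁴ − 189.0⁴)/64 = 1.322×10^8 mm⁴
I = 1.322×10^8 mm⁴ = 1.322×10^-4 m⁴
Effective length L_e = K·L = 2 × 2.26 = 4.520 m
P_cr = π²EI / L_e² = π² × 96.3×10⁹ × 1.322×10^-4 / 4.520² = 6.150×10^6 N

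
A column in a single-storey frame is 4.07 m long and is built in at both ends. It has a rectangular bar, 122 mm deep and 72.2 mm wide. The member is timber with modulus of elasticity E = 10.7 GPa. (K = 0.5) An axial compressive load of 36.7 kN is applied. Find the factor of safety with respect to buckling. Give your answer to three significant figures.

Buckling occurs about the weak axis: I_min = h·b³/12 with b = 72.2 mm (the shorter side).
I_min = 122×72.2³/12 = 3.826×10^6 mm⁴
I = 3.826×10^6 mm⁴ = 3.826×10^-6 m⁴
Effective length L_e = K·L = 0.5 × 4.07 = 2.035 m
P_cr = π²EI / L_e² = π² × 10.7×10⁹ × 3.826×10^-6 / 2.035² = 9.758×10^4 N
Factor of safety n = P_cr / P = 97.576 / 36.7 = 2.66

n ≈ 2.66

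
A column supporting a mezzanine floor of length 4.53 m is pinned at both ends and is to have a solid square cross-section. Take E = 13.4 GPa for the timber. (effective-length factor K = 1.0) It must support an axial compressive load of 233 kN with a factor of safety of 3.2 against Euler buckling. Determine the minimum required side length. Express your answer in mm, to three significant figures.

Required P_cr = n·P = 3.2 × 233 = 745.6 kN
L_e = K·L = 1 × 4.53 = 4.530 m
Required I = P_cr·L_e²/(π²E) = 7.456×10^5 × 4.530² / (π² × 1.34×10^10) = 1.157×10^-4 m⁴
I_req = 1.157×10^8 mm⁴
Solid square: I = a⁴/12  ⇒  a = (12I)^(1/4) = (12×1.157×10^8)^(1/4) = 193 mm

a ≈ 193 mm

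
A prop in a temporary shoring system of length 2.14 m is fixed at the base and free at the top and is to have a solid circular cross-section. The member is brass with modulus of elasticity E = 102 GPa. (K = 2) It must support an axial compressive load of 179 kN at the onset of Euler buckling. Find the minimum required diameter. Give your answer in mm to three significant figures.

L_e = K·L = 2 × 2.14 = 4.280 m
Required I = P_cr·L_e²/(π²E) = 1.790×10^5 × 4.280² / (π² × 1.02×10^11) = 3.257×10^-6 m⁴
I_req = 3.257×10^6 mm⁴
Solid circle: I = πd⁴/64  ⇒  d = (64I/π)^(1/4) = (64×3.257×10^6/π)^(1/4) = 90.3 mm

d ≈ 90.3 mm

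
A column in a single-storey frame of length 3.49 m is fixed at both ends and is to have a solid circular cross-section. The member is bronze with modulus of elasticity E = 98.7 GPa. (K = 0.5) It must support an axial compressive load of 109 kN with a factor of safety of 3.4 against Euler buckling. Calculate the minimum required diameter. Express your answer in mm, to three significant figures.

d ≈ 69.7 mm

Required P_cr = n·P = 3.4 × 109 = 370.6 kN
L_e = K·L = 0.5 × 3.49 = 1.745 m
Required I = P_cr·L_e²/(π²E) = 3.706×10^5 × 1.745² / (π² × 9.87×10^10) = 1.158×10^-6 m⁴
I_req = 1.158×10^6 mm⁴
Solid circle: I = πd⁴/64  ⇒  d = (64I/π)^(1/4) = (64×1.158×10^6/π)^(1/4) = 69.7 mm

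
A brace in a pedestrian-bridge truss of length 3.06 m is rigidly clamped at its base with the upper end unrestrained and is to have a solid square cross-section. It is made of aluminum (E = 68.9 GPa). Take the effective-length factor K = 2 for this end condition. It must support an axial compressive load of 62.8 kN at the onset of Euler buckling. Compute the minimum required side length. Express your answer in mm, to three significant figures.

a ≈ 80.3 mm

L_e = K·L = 2 × 3.06 = 6.120 m
Required I = P_cr·L_e²/(π²E) = 6.280×10^4 × 6.120² / (π² × 6.89×10^10) = 3.459×10^-6 m⁴
I_req = 3.459×10^6 mm⁴
Solid square: I = a⁴/12  ⇒  a = (12I)^(1/4) = (12×3.459×10^6)^(1/4) = 80.3 mm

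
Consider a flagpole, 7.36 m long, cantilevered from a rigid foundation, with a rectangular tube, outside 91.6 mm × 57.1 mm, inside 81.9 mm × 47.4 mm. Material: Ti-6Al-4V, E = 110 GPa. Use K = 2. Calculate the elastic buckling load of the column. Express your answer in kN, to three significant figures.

P_cr ≈ 3.48 kN

Weak-axis I_min = (h_o·b_o³ − h_i·b_i³)/12 with b_o = 57.1, b_i = 47.40 mm (shorter outer/inner sides).
I_min = (91.6×57.1³ − 81.90×47.40³)/12 = 6.943×10^5 mm⁴
I = 6.943×10^5 mm⁴ = 6.943×10^-7 m⁴
Effective length L_e = K·L = 2 × 7.36 = 14.72 m
P_cr = π²EI / L_e² = π² × 110×10⁹ × 6.943×10^-7 / 14.72² = 3.479×10^3 N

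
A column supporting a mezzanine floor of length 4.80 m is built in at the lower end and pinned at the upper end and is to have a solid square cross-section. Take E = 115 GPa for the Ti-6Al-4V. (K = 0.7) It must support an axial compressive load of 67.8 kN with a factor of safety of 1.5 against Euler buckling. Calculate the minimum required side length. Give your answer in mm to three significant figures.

Required P_cr = n·P = 1.5 × 67.8 = 101.7 kN
L_e = K·L = 0.7 × 4.80 = 3.360 m
Required I = P_cr·L_e²/(π²E) = 1.017×10^5 × 3.360² / (π² × 1.15×10^11) = 1.012×10^-6 m⁴
I_req = 1.012×10^6 mm⁴
Solid square: I = a⁴/12  ⇒  a = (12I)^(1/4) = (12×1.012×10^6)^(1/4) = 59.0 mm

a ≈ 59.0 mm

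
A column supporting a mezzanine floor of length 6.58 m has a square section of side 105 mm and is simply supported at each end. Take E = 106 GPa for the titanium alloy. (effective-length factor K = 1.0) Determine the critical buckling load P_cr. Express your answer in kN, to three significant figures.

P_cr ≈ 245 kN

I = a⁴/12 = 105⁴/12 = 1.013×10^7 mm⁴
I = 1.013×10^7 mm⁴ = 1.013×10^-5 m⁴
Effective length L_e = K·L = 1 × 6.58 = 6.580 m
P_cr = π²EI / L_e² = π² × 106×10⁹ × 1.013×10^-5 / 6.580² = 2.448×10^5 N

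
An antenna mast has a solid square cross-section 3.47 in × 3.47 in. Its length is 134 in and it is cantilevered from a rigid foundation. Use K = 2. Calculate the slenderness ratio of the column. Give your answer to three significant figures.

I = a⁴/12 = 3.47⁴/12 = 12.08 in⁴
A = 12.04 in²;  r_min = √(I/A) = √(12.08/12.04) = 1.002 in
L_e = K·L = 2 × 134 = 268.0 in
λ = L_e / r_min = 268.00 / 1.002 = 268

λ ≈ 268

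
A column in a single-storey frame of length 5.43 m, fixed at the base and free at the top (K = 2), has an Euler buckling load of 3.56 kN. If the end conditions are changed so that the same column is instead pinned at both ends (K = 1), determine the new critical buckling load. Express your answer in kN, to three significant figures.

P_cr ≈ 14.2 kN

P_cr ∝ 1/K², so P_cr,new = P_cr,old × (K_old/K_new)² = 3.56 × (2/1)²
= 3.56 × 4.000 = 14.2 kN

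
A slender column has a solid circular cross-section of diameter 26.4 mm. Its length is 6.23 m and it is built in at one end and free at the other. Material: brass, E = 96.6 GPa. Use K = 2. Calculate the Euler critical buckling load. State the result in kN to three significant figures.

P_cr ≈ 0.146 kN

I = πd⁴/64 = π×26.4⁴/64 = 2.384×10^4 mm⁴
I = 2.384×10^4 mm⁴ = 2.384×10^-8 m⁴
Effective length L_e = K·L = 2 × 6.23 = 12.46 m
P_cr = π²EI / L_e² = π² × 96.6×10⁹ × 2.384×10^-8 / 12.46² = 146.4 N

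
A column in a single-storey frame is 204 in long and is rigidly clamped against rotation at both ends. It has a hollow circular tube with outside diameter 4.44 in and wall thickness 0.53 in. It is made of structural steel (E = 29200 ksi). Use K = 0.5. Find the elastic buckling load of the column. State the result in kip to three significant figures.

Inner diameter d_i = 4.44 − 2×0.53 = 3.380 in
I = π(d_o⁴ − d_i⁴)/64 = π(4.44⁴ − 3.380⁴)/64 = 12.67 in⁴
Effective length L_e = K·L = 0.5 × 204 = 102.0 in
P_cr = π²EI / L_e² = π² × 29200×10³ × 12.67 / 102.0² = 3.510×10^5 lb

P_cr ≈ 351 kip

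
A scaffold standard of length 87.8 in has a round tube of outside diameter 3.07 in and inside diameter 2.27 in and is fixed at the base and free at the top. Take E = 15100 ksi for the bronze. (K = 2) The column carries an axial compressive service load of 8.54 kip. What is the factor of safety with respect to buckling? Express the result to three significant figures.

n ≈ 1.73

d_o = 3.07 in, d_i = 2.27 in
I = π(d_o⁴ − d_i⁴)/64 = π(3.07⁴ − 2.270⁴)/64 = 3.057 in⁴
Effective length L_e = K·L = 2 × 87.8 = 175.6 in
P_cr = π²EI / L_e² = π² × 15100×10³ × 3.057 / 175.6² = 1.477×10^4 lb
Factor of safety n = P_cr / P = 14.775 / 8.54 = 1.73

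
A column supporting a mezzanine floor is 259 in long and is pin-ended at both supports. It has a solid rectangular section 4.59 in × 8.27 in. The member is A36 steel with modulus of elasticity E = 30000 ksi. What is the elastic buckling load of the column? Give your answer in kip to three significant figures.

P_cr ≈ 294 kip

Buckling occurs about the weak axis: I_min = h·b³/12 with b = 4.59 in (the shorter side).
I_min = 8.27×4.59³/12 = 66.64 in⁴
Effective length L_e = K·L = 1 × 259 = 259.0 in
P_cr = π²EI / L_e² = π² × 30000×10³ × 66.64 / 259.0² = 2.942×10^5 lb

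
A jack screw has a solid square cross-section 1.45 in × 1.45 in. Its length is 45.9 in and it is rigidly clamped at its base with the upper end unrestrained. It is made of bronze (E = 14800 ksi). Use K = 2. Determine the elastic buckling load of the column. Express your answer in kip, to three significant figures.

I = a⁴/12 = 1.45⁴/12 = 0.3684 in⁴
Effective length L_e = K·L = 2 × 45.9 = 91.80 in
P_cr = π²EI / L_e² = π² × 14800×10³ × 0.3684 / 91.80² = 6.385×10^3 lb

P_cr ≈ 6.39 kip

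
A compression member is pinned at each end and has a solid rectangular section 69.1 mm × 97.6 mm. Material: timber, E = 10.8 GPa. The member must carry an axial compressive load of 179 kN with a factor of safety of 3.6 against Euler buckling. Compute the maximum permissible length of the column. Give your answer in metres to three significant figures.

Buckling occurs about the weak axis: I_min = h·b³/12 with b = 69.1 mm (the shorter side).
I_min = 97.6×69.1³/12 = 2.684×10^6 mm⁴
I = 2.684×10^-6 m⁴
Required critical load P_cr = n·P = 3.6 × 179 = 644.4 kN = 6.444×10^5 N
From P_cr = π²EI/(K·L)²:  L = (1/K)·√(π²EI/P_cr) = (1/1)·√(π²×1.08×10^10×2.684×10^-6/6.444×10^5)
L = 0.666 m

L_max ≈ 0.666 m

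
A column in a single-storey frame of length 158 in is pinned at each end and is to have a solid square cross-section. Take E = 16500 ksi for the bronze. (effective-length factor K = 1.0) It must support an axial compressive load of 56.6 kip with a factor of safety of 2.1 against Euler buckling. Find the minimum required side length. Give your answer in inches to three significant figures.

Required P_cr = n·P = 2.1 × 56.6 = 118.9 kip
L_e = K·L = 1 × 158 = 158.0 in
Required I = P_cr·L_e²/(π²E) = 1.189×10^5 × 158.0² / (π² × 1.65×10^7) = 18.22 in⁴
Solid square: I = a⁴/12  ⇒  a = (12I)^(1/4) = (12×18.22)^(1/4) = 3.85 in

a ≈ 3.85 in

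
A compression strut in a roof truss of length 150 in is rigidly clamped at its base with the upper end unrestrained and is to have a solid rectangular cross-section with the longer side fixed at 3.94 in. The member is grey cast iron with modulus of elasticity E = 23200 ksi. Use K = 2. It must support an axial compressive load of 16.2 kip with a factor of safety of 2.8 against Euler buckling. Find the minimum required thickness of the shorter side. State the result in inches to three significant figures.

Required P_cr = n·P = 2.8 × 16.2 = 45.36 kip
L_e = K·L = 2 × 150 = 300.0 in
Required I = P_cr·L_e²/(π²E) = 4.536×10^4 × 300.0² / (π² × 2.32×10^7) = 17.83 in⁴
Rectangle, weak axis: I_min = h·b³/12 with h = 3.94 in fixed  ⇒  b = (12I/h)^(1/3) = 3.79 in

b ≈ 3.79 in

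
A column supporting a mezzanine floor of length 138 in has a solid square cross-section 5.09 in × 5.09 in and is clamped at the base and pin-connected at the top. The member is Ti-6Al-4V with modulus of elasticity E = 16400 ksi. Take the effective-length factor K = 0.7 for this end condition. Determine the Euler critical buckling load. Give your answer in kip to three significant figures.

P_cr ≈ 970 kip

I = a⁴/12 = 5.09⁴/12 = 55.94 in⁴
Effective length L_e = K·L = 0.7 × 138 = 96.60 in
P_cr = π²EI / L_e² = π² × 16400×10³ × 55.94 / 96.60² = 9.702×10^5 lb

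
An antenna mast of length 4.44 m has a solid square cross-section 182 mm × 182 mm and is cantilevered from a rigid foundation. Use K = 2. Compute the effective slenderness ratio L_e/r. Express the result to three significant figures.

For a square r = a/√12 = 182/√12 = 52.54 mm
L_e = K·L = 2 × 4.44 m = 8.880 m = 8880.0 mm
λ = L_e / r_min = 8880.0 / 52.54 = 169

λ ≈ 169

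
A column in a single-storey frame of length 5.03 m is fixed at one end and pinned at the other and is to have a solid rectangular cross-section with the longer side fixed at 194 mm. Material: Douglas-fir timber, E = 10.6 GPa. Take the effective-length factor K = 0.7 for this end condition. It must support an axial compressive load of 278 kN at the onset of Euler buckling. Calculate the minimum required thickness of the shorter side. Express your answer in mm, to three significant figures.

b ≈ 127 mm

L_e = K·L = 0.7 × 5.03 = 3.521 m
Required I = P_cr·L_e²/(π²E) = 2.780×10^5 × 3.521² / (π² × 1.06×10^10) = 3.294×10^-5 m⁴
I_req = 3.294×10^7 mm⁴
Rectangle, weak axis: I_min = h·b³/12 with h = 194 mm fixed  ⇒  b = (12I/h)^(1/3) = 127 mm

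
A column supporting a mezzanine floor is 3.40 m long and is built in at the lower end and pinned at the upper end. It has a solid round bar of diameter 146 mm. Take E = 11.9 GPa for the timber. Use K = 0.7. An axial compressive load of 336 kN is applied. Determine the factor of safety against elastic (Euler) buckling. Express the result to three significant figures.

n ≈ 1.38

I = πd⁴/64 = π×146⁴/64 = 2.230×10^7 mm⁴
I = 2.230×10^7 mm⁴ = 2.230×10^-5 m⁴
Effective length L_e = K·L = 0.7 × 3.40 = 2.380 m
P_cr = π²EI / L_e² = π² × 11.9×10⁹ × 2.230×10^-5 / 2.380² = 4.625×10^5 N
Factor of safety n = P_cr / P = 462.46 / 336 = 1.38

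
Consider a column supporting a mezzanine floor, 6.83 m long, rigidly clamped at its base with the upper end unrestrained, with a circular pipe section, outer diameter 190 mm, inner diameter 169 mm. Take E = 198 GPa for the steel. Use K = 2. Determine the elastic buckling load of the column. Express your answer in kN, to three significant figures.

d_o = 190 mm, d_i = 169 mm
I = π(d_o⁴ − d_i⁴)/64 = π(190⁴ − 169.0⁴)/64 = 2.393×10^7 mm⁴
I = 2.393×10^7 mm⁴ = 2.393×10^-5 m⁴
Effective length L_e = K·L = 2 × 6.83 = 13.66 m
P_cr = π²EI / L_e² = π² × 198×10⁹ × 2.393×10^-5 / 13.66² = 2.506×10^5 N

P_cr ≈ 251 kN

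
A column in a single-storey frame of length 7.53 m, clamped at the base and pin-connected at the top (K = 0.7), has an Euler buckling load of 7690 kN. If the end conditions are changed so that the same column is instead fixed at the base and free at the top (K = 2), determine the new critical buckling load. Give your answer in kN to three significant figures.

P_cr ≈ 942 kN

P_cr ∝ 1/K², so P_cr,new = P_cr,old × (K_old/K_new)² = 7690 × (0.7/2)²
= 7690 × 0.1225 = 942 kN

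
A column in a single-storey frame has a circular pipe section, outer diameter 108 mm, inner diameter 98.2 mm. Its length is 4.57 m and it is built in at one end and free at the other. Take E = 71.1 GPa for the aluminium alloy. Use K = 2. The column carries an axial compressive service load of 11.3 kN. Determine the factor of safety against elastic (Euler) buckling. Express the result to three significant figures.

n ≈ 1.57

d_o = 108 mm, d_i = 98.2 mm
I = π(d_o⁴ − d_i⁴)/64 = π(108⁴ − 98.20⁴)/64 = 2.114×10^6 mm⁴
I = 2.114×10^6 mm⁴ = 2.114×10^-6 m⁴
Effective length L_e = K·L = 2 × 4.57 = 9.140 m
P_cr = π²EI / L_e² = π² × 71.1×10⁹ × 2.114×10^-6 / 9.140² = 1.775×10^4 N
Factor of safety n = P_cr / P = 17.754 / 11.3 = 1.57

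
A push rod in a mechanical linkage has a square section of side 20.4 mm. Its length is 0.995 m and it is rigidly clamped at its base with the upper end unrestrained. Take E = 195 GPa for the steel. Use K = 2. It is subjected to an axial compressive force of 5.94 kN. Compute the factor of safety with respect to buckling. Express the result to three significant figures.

I = a⁴/12 = 20.4⁴/12 = 1.443×10^4 mm⁴
I = 1.443×10^4 mm⁴ = 1.443×10^-8 m⁴
Effective length L_e = K·L = 2 × 0.995 = 1.990 m
P_cr = π²EI / L_e² = π² × 195×10⁹ × 1.443×10^-8 / 1.990² = 7.014×10^3 N
Factor of safety n = P_cr / P = 7.0140 / 5.94 = 1.18

n ≈ 1.18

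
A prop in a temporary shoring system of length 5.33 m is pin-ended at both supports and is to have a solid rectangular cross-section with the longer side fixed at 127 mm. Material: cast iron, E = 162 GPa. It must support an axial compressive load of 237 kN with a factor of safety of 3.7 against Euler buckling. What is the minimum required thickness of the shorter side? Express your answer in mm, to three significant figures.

b ≈ 114 mm

Required P_cr = n·P = 3.7 × 237 = 876.9 kN
L_e = K·L = 1 × 5.33 = 5.330 m
Required I = P_cr·L_e²/(π²E) = 8.769×10^5 × 5.330² / (π² × 1.62×10^11) = 1.558×10^-5 m⁴
I_req = 1.558×10^7 mm⁴
Rectangle, weak axis: I_min = h·b³/12 with h = 127 mm fixed  ⇒  b = (12I/h)^(1/3) = 114 mm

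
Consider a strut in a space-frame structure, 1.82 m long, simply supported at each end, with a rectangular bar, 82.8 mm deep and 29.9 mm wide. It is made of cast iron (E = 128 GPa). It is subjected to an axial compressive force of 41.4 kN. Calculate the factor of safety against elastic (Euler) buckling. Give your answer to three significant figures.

n ≈ 1.70

Buckling occurs about the weak axis: I_min = h·b³/12 with b = 29.9 mm (the shorter side).
I_min = 82.8×29.9³/12 = 1.844×10^5 mm⁴
I = 1.844×10^5 mm⁴ = 1.844×10^-7 m⁴
Effective length L_e = K·L = 1 × 1.82 = 1.820 m
P_cr = π²EI / L_e² = π² × 128×10⁹ × 1.844×10^-7 / 1.820² = 7.034×10^4 N
Factor of safety n = P_cr / P = 70.344 / 41.4 = 1.70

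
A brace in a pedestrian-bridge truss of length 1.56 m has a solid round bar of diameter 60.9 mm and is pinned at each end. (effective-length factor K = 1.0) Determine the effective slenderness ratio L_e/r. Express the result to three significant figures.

λ ≈ 102

For a solid circle r = d/4 = 60.9/4 = 15.22 mm
L_e = K·L = 1 × 1.56 m = 1.560 m = 1560.0 mm
λ = L_e / r_min = 1560.0 / 15.22 = 102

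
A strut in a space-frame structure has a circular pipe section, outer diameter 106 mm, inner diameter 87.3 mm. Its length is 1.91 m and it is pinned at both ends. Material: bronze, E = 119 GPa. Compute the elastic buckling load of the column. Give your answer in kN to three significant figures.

P_cr ≈ 1080 kN

d_o = 106 mm, d_i = 87.3 mm
I = π(d_o⁴ − d_i⁴)/64 = π(106⁴ − 87.30⁴)/64 = 3.346×10^6 mm⁴
I = 3.346×10^6 mm⁴ = 3.346×10^-6 m⁴
Effective length L_e = K·L = 1 × 1.91 = 1.910 m
P_cr = π²EI / L_e² = π² × 119×10⁹ × 3.346×10^-6 / 1.910² = 1.077×10^6 N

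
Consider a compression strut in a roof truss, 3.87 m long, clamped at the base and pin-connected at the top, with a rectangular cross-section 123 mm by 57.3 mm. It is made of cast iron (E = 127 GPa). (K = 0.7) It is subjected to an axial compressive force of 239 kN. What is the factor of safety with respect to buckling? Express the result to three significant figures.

n ≈ 1.38

Buckling occurs about the weak axis: I_min = h·b³/12 with b = 57.3 mm (the shorter side).
I_min = 123×57.3³/12 = 1.928×10^6 mm⁴
I = 1.928×10^6 mm⁴ = 1.928×10^-6 m⁴
Effective length L_e = K·L = 0.7 × 3.87 = 2.709 m
P_cr = π²EI / L_e² = π² × 127×10⁹ × 1.928×10^-6 / 2.709² = 3.294×10^5 N
Factor of safety n = P_cr / P = 329.36 / 239 = 1.38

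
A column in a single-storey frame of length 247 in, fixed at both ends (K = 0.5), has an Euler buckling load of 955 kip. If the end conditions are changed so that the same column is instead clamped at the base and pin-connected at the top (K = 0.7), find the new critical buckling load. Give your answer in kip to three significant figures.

P_cr ∝ 1/K², so P_cr,new = P_cr,old × (K_old/K_new)² = 955 × (0.5/0.7)²
= 955 × 0.5102 = 487 kip

P_cr ≈ 487 kip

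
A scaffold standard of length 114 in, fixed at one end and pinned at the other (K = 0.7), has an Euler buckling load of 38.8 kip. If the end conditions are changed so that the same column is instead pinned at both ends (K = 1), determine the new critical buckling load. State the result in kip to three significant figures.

P_cr ≈ 19.0 kip

P_cr ∝ 1/K², so P_cr,new = P_cr,old × (K_old/K_new)² = 38.8 × (0.7/1)²
= 38.8 × 0.4900 = 19.0 kip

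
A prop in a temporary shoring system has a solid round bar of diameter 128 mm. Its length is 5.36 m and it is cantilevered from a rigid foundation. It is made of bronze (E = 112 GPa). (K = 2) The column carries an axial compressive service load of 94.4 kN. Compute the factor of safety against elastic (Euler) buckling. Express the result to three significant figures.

n ≈ 1.34

I = πd⁴/64 = π×128⁴/64 = 1.318×10^7 mm⁴
I = 1.318×10^7 mm⁴ = 1.318×10^-5 m⁴
Effective length L_e = K·L = 2 × 5.36 = 10.72 m
P_cr = π²EI / L_e² = π² × 112×10⁹ × 1.318×10^-5 / 10.72² = 1.267×10^5 N
Factor of safety n = P_cr / P = 126.75 / 94.4 = 1.34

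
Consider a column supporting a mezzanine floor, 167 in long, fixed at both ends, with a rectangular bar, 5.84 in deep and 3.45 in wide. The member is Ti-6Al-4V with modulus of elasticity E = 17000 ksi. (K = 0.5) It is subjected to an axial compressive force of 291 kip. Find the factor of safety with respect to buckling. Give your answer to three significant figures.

n ≈ 1.65

Buckling occurs about the weak axis: I_min = h·b³/12 with b = 3.45 in (the shorter side).
I_min = 5.84×3.45³/12 = 19.98 in⁴
Effective length L_e = K·L = 0.5 × 167 = 83.50 in
P_cr = π²EI / L_e² = π² × 17000×10³ × 19.98 / 83.50² = 4.809×10^5 lb
Factor of safety n = P_cr / P = 480.91 / 291 = 1.65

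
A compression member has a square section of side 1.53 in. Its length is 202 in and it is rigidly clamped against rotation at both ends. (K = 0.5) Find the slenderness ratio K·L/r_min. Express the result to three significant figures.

For a square r = a/√12 = 1.53/√12 = 0.4417 in
L_e = K·L = 0.5 × 202 = 101.0 in
λ = L_e / r_min = 101.00 / 0.4417 = 229

λ ≈ 229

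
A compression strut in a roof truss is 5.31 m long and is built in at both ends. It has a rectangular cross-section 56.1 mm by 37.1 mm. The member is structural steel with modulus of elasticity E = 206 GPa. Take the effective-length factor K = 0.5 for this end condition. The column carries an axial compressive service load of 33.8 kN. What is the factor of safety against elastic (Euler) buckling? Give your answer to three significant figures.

Buckling occurs about the weak axis: I_min = h·b³/12 with b = 37.1 mm (the shorter side).
I_min = 56.1×37.1³/12 = 2.387×10^5 mm⁴
I = 2.387×10^5 mm⁴ = 2.387×10^-7 m⁴
Effective length L_e = K·L = 0.5 × 5.31 = 2.655 m
P_cr = π²EI / L_e² = π² × 206×10⁹ × 2.387×10^-7 / 2.655² = 6.886×10^4 N
Factor of safety n = P_cr / P = 68.856 / 33.8 = 2.04

n ≈ 2.04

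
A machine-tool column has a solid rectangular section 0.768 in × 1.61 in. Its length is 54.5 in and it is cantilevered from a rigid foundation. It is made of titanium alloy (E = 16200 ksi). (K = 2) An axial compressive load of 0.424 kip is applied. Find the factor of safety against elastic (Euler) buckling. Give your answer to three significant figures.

Buckling occurs about the weak axis: I_min = h·b³/12 with b = 0.768 in (the shorter side).
I_min = 1.61×0.768³/12 = 6.078×10^-2 in⁴
Effective length L_e = K·L = 2 × 54.5 = 109.0 in
P_cr = π²EI / L_e² = π² × 16200×10³ × 6.078×10^-2 / 109.0² = 817.9 lb
Factor of safety n = P_cr / P = 0.81788 / 0.424 = 1.93

n ≈ 1.93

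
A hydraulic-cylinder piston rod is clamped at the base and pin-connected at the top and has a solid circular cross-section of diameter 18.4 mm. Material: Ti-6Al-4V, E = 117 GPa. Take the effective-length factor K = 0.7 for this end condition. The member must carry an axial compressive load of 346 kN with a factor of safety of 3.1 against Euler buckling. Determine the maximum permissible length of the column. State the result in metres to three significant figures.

L_max ≈ 0.111 m

I = πd⁴/64 = π×18.4⁴/64 = 5.627×10^3 mm⁴
I = 5.627×10^-9 m⁴
Required critical load P_cr = n·P = 3.1 × 346 = 1073 kN = 1.073×10^6 N
From P_cr = π²EI/(K·L)²:  L = (1/K)·√(π²EI/P_cr) = (1/0.7)·√(π²×1.17×10^11×5.627×10^-9/1.073×10^6)
L = 0.111 m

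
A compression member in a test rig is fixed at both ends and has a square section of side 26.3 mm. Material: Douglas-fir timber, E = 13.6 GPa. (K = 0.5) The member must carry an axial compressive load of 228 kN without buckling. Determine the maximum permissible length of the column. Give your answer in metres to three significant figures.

L_max ≈ 0.306 m

I = a⁴/12 = 26.3⁴/12 = 3.987×10^4 mm⁴
I = 3.987×10^-8 m⁴
At the buckling limit P_cr = P = 2.280×10^5 N
From P_cr = π²EI/(K·L)²:  L = (1/K)·√(π²EI/P_cr) = (1/0.5)·√(π²×1.36×10^10×3.987×10^-8/2.280×10^5)
L = 0.306 m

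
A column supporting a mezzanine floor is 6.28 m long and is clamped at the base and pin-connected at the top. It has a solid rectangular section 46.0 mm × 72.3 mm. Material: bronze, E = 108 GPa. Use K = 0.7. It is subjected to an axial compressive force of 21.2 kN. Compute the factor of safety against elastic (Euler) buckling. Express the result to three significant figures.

Buckling occurs about the weak axis: I_min = h·b³/12 with b = 46.0 mm (the shorter side).
I_min = 72.3×46.0³/12 = 5.864×10^5 mm⁴
I = 5.864×10^5 mm⁴ = 5.864×10^-7 m⁴
Effective length L_e = K·L = 0.7 × 6.28 = 4.396 m
P_cr = π²EI / L_e² = π² × 108×10⁹ × 5.864×10^-7 / 4.396² = 3.235×10^4 N
Factor of safety n = P_cr / P = 32.347 / 21.2 = 1.53

n ≈ 1.53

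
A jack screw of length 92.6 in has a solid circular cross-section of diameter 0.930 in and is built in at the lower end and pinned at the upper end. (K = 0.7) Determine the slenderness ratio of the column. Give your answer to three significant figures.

λ ≈ 279

I = πd⁴/64 = π×0.930⁴/64 = 3.672×10^-2 in⁴
A = 0.6793 in²;  r_min = √(I/A) = √(3.672×10^-2/0.6793) = 0.2325 in
L_e = K·L = 0.7 × 92.6 = 64.82 in
λ = L_e / r_min = 64.820 / 0.2325 = 279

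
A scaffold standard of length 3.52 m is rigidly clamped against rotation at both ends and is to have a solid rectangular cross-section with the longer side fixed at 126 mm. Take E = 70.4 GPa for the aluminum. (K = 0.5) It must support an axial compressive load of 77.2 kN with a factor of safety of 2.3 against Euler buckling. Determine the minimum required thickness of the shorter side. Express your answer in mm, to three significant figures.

b ≈ 42.2 mm

Required P_cr = n·P = 2.3 × 77.2 = 177.6 kN
L_e = K·L = 0.5 × 3.52 = 1.760 m
Required I = P_cr·L_e²/(π²E) = 1.776×10^5 × 1.760² / (π² × 7.04×10^10) = 7.916×10^-7 m⁴
I_req = 7.916×10^5 mm⁴
Rectangle, weak axis: I_min = h·b³/12 with h = 126 mm fixed  ⇒  b = (12I/h)^(1/3) = 42.2 mm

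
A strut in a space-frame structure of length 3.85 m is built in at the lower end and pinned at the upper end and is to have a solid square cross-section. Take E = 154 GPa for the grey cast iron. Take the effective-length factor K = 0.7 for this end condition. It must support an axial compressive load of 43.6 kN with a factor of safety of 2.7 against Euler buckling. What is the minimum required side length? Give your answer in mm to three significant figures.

a ≈ 51.0 mm

Required P_cr = n·P = 2.7 × 43.6 = 117.7 kN
L_e = K·L = 0.7 × 3.85 = 2.695 m
Required I = P_cr·L_e²/(π²E) = 1.177×10^5 × 2.695² / (π² × 1.54×10^11) = 5.625×10^-7 m⁴
I_req = 5.625×10^5 mm⁴
Solid square: I = a⁴/12  ⇒  a = (12I)^(1/4) = (12×5.625×10^5)^(1/4) = 51.0 mm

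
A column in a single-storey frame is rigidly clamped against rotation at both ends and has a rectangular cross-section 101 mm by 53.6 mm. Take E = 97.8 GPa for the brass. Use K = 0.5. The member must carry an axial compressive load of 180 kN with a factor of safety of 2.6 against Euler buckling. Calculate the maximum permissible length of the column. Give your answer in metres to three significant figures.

Buckling occurs about the weak axis: I_min = h·b³/12 with b = 53.6 mm (the shorter side).
I_min = 101×53.6³/12 = 1.296×10^6 mm⁴
I = 1.296×10^-6 m⁴
Required critical load P_cr = n·P = 2.6 × 180 = 468.0 kN = 4.680×10^5 N
From P_cr = π²EI/(K·L)²:  L = (1/K)·√(π²EI/P_cr) = (1/0.5)·√(π²×9.78×10^10×1.296×10^-6/4.680×10^5)
L = 3.27 m

L_max ≈ 3.27 m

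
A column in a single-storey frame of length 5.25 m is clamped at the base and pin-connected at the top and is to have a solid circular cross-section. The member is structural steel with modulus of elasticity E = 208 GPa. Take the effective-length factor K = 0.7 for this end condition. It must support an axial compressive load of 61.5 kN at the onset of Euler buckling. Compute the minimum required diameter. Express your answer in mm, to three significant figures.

L_e = K·L = 0.7 × 5.25 = 3.675 m
Required I = P_cr·L_e²/(π²E) = 6.150×10^4 × 3.675² / (π² × 2.08×10^11) = 4.046×10^-7 m⁴
I_req = 4.046×10^5 mm⁴
Solid circle: I = πd⁴/64  ⇒  d = (64I/π)^(1/4) = (64×4.046×10^5/π)^(1/4) = 53.6 mm

d ≈ 53.6 mm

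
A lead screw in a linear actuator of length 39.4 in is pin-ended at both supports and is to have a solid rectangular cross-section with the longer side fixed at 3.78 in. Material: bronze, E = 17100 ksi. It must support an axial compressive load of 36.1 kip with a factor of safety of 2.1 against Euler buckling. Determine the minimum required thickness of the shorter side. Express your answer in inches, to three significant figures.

Required P_cr = n·P = 2.1 × 36.1 = 75.81 kip
L_e = K·L = 1 × 39.4 = 39.40 in
Required I = P_cr·L_e²/(π²E) = 7.581×10^4 × 39.40² / (π² × 1.71×10^7) = 0.6973 in⁴
Rectangle, weak axis: I_min = h·b³/12 with h = 3.78 in fixed  ⇒  b = (12I/h)^(1/3) = 1.30 in

b ≈ 1.30 in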